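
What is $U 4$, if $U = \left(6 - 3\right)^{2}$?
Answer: $36$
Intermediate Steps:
$U = 9$ ($U = 3^{2} = 9$)
$U 4 = 9 \cdot 4 = 36$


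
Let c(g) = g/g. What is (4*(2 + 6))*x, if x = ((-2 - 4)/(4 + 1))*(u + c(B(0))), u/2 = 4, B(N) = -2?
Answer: -1728/5 ≈ -345.60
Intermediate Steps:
c(g) = 1
u = 8 (u = 2*4 = 8)
x = -54/5 (x = ((-2 - 4)/(4 + 1))*(8 + 1) = -6/5*9 = -54/5 ≈ -10.800)
(4*(2 + 6))*x = (4*(2 + 6))*(-54/5) = (4*8)*(-54/5) = 32*(-54/5) = -1728/5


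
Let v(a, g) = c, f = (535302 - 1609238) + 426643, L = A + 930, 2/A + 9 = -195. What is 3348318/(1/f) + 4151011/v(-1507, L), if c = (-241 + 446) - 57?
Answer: -320766730718741/148 ≈ -2.1673e+12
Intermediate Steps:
A = -1/102 (A = 2/(-9 - 195) = 2/(-204) = 2*(-1/204) = -1/102 ≈ -0.0098039)
L = 94859/102 (L = -1/102 + 930 = 94859/102 ≈ 929.99)
f = -647293 (f = -1073936 + 426643 = -647293)
c = 148 (c = 205 - 57 = 148)
v(a, g) = 148
3348318/(1/f) + 4151011/v(-1507, L) = 3348318/(1/(-647293)) + 4151011/148 = 3348318/(-1/647293) + 4151011*(1/148) = 3348318*(-647293) + 4151011/148 = -2167342803174 + 4151011/148 = -320766730718741/148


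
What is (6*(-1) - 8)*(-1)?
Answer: 14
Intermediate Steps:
(6*(-1) - 8)*(-1) = (-6 - 8)*(-1) = -14*(-1) = 14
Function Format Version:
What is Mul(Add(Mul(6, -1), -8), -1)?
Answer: 14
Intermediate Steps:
Mul(Add(Mul(6, -1), -8), -1) = Mul(Add(-6, -8), -1) = Mul(-14, -1) = 14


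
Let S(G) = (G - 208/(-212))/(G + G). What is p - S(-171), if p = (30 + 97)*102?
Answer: 234795193/18126 ≈ 12954.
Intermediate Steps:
S(G) = (52/53 + G)/(2*G) (S(G) = (G - 208*(-1/212))/((2*G)) = (G + 52/53)*(1/(2*G)) = (52/53 + G)*(1/(2*G)) = (52/53 + G)/(2*G))
p = 12954 (p = 127*102 = 12954)
p - S(-171) = 12954 - (52 + 53*(-171))/(106*(-171)) = 12954 - (-1)*(52 - 9063)/(106*171) = 12954 - (-1)*(-9011)/(106*171) = 12954 - 1*9011/18126 = 12954 - 9011/18126 = 234795193/18126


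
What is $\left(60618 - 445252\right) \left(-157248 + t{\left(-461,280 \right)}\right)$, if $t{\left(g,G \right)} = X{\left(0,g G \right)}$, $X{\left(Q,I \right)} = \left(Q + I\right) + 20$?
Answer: $110123791272$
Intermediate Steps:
$X{\left(Q,I \right)} = 20 + I + Q$ ($X{\left(Q,I \right)} = \left(I + Q\right) + 20 = 20 + I + Q$)
$t{\left(g,G \right)} = 20 + G g$ ($t{\left(g,G \right)} = 20 + g G + 0 = 20 + G g + 0 = 20 + G g$)
$\left(60618 - 445252\right) \left(-157248 + t{\left(-461,280 \right)}\right) = \left(60618 - 445252\right) \left(-157248 + \left(20 + 280 \left(-461\right)\right)\right) = - 384634 \left(-157248 + \left(20 - 129080\right)\right) = - 384634 \left(-157248 - 129060\right) = \left(-384634\right) \left(-286308\right) = 110123791272$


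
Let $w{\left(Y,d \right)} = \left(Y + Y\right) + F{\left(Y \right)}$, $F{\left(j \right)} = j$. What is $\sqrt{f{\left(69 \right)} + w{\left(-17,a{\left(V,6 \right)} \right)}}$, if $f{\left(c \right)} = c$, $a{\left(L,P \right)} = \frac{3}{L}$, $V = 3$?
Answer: $3 \sqrt{2} \approx 4.2426$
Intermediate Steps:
$w{\left(Y,d \right)} = 3 Y$ ($w{\left(Y,d \right)} = \left(Y + Y\right) + Y = 2 Y + Y = 3 Y$)
$\sqrt{f{\left(69 \right)} + w{\left(-17,a{\left(V,6 \right)} \right)}} = \sqrt{69 + 3 \left(-17\right)} = \sqrt{69 - 51} = \sqrt{18} = 3 \sqrt{2}$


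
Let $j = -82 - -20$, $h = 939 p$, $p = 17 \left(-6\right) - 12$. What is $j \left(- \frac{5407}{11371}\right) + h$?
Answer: $- \frac{1216884832}{11371} \approx -1.0702 \cdot 10^{5}$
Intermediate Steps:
$p = -114$ ($p = -102 - 12 = -114$)
$h = -107046$ ($h = 939 \left(-114\right) = -107046$)
$j = -62$ ($j = -82 + 20 = -62$)
$j \left(- \frac{5407}{11371}\right) + h = - 62 \left(- \frac{5407}{11371}\right) - 107046 = - 62 \left(\left(-5407\right) \frac{1}{11371}\right) - 107046 = \left(-62\right) \left(- \frac{5407}{11371}\right) - 107046 = \frac{335234}{11371} - 107046 = - \frac{1216884832}{11371}$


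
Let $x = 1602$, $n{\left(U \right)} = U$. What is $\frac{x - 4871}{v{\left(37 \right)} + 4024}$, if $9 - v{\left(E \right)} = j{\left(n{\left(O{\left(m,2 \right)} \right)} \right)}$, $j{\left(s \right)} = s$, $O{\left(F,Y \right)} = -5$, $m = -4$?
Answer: $- \frac{3269}{4038} \approx -0.80956$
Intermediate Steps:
$v{\left(E \right)} = 14$ ($v{\left(E \right)} = 9 - -5 = 9 + 5 = 14$)
$\frac{x - 4871}{v{\left(37 \right)} + 4024} = \frac{1602 - 4871}{14 + 4024} = - \frac{3269}{4038}$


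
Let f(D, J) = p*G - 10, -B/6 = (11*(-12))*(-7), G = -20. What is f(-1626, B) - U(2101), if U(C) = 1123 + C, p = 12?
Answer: -3474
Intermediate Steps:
B = -5544 (B = -6*11*(-12)*(-7) = -(-792)*(-7) = -6*924 = -5544)
f(D, J) = -250 (f(D, J) = 12*(-20) - 10 = -240 - 10 = -250)
f(-1626, B) - U(2101) = -250 - (1123 + 2101) = -250 - 1*3224 = -250 - 3224 = -3474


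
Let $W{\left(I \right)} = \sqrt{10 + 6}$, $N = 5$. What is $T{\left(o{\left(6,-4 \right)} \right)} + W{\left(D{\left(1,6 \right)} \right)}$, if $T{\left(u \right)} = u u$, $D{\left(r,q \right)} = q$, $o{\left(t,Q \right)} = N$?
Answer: $29$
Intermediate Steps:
$o{\left(t,Q \right)} = 5$
$T{\left(u \right)} = u^{2}$
$W{\left(I \right)} = 4$ ($W{\left(I \right)} = \sqrt{16} = 4$)
$T{\left(o{\left(6,-4 \right)} \right)} + W{\left(D{\left(1,6 \right)} \right)} = 5^{2} + 4 = 25 + 4 = 29$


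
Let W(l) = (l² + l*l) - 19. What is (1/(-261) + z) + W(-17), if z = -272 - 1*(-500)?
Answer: 205406/261 ≈ 787.00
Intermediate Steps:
z = 228 (z = -272 + 500 = 228)
W(l) = -19 + 2*l² (W(l) = (l² + l²) - 19 = 2*l² - 19 = -19 + 2*l²)
(1/(-261) + z) + W(-17) = (1/(-261) + 228) + (-19 + 2*(-17)²) = (-1/261 + 228) + (-19 + 2*289) = 59507/261 + (-19 + 578) = 59507/261 + 559 = 205406/261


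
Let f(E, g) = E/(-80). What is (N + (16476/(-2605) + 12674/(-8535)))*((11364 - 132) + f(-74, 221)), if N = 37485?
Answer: 74879187480672113/177869400 ≈ 4.2098e+8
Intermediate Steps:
f(E, g) = -E/80 (f(E, g) = E*(-1/80) = -E/80)
(N + (16476/(-2605) + 12674/(-8535)))*((11364 - 132) + f(-74, 221)) = (37485 + (16476/(-2605) + 12674/(-8535)))*((11364 - 132) - 1/80*(-74)) = (37485 + (16476*(-1/2605) + 12674*(-1/8535)))*(11232 + 37/40) = (37485 + (-16476/2605 - 12674/8535))*(449317/40) = (37485 - 34727686/4446735)*(449317/40) = (166651133789/4446735)*(449317/40) = 74879187480672113/177869400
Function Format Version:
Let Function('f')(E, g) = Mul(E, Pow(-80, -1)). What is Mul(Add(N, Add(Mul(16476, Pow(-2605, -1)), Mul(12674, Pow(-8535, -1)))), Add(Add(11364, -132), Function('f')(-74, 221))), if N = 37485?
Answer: Rational(74879187480672113, 177869400) ≈ 4.2098e+8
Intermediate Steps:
Function('f')(E, g) = Mul(Rational(-1, 80), E) (Function('f')(E, g) = Mul(E, Rational(-1, 80)) = Mul(Rational(-1, 80), E))
Mul(Add(N, Add(Mul(16476, Pow(-2605, -1)), Mul(12674, Pow(-8535, -1)))), Add(Add(11364, -132), Function('f')(-74, 221))) = Mul(Add(37485, Add(Mul(16476, Pow(-2605, -1)), Mul(12674, Pow(-8535, -1)))), Add(Add(11364, -132), Mul(Rational(-1, 80), -74))) = Mul(Add(37485, Add(Mul(16476, Rational(-1, 2605)), Mul(12674, Rational(-1, 8535)))), Add(11232, Rational(37, 40))) = Mul(Add(37485, Add(Rational(-16476, 2605), Rational(-12674, 8535))), Rational(449317, 40)) = Mul(Add(37485, Rational(-34727686, 4446735)), Rational(449317, 40)) = Mul(Rational(166651133789, 4446735), Rational(449317, 40)) = Rational(74879187480672113, 177869400)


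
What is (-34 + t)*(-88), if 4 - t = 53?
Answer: 7304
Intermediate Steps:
t = -49 (t = 4 - 1*53 = 4 - 53 = -49)
(-34 + t)*(-88) = (-34 - 49)*(-88) = -83*(-88) = 7304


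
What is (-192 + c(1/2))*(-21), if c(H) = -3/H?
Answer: 4158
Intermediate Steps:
(-192 + c(1/2))*(-21) = (-192 - 3/(1/2))*(-21) = (-192 - 3/½)*(-21) = (-192 - 3*2)*(-21) = (-192 - 6)*(-21) = -198*(-21) = 4158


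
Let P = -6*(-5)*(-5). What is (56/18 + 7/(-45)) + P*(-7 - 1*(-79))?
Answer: -485867/45 ≈ -10797.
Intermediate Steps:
P = -150 (P = 30*(-5) = -150)
(56/18 + 7/(-45)) + P*(-7 - 1*(-79)) = (56/18 + 7/(-45)) - 150*(-7 - 1*(-79)) = (56*(1/18) + 7*(-1/45)) - 150*(-7 + 79) = (28/9 - 7/45) - 150*72 = 133/45 - 10800 = -485867/45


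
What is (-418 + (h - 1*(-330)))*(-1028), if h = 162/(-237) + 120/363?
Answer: 868213848/9559 ≈ 90827.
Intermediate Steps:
h = -3374/9559 (h = 162*(-1/237) + 120*(1/363) = -54/79 + 40/121 = -3374/9559 ≈ -0.35297)
(-418 + (h - 1*(-330)))*(-1028) = (-418 + (-3374/9559 - 1*(-330)))*(-1028) = (-418 + (-3374/9559 + 330))*(-1028) = (-418 + 3151096/9559)*(-1028) = -844566/9559*(-1028) = 868213848/9559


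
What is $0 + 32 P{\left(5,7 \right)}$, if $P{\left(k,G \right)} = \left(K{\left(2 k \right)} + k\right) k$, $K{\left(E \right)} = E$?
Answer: $2400$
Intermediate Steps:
$P{\left(k,G \right)} = 3 k^{2}$ ($P{\left(k,G \right)} = \left(2 k + k\right) k = 3 k k = 3 k^{2}$)
$0 + 32 P{\left(5,7 \right)} = 0 + 32 \cdot 3 \cdot 5^{2} = 0 + 32 \cdot 3 \cdot 25 = 0 + 32 \cdot 75 = 0 + 2400 = 2400$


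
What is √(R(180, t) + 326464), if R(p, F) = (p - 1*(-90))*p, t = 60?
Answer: 2*√93766 ≈ 612.42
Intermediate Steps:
R(p, F) = p*(90 + p) (R(p, F) = (p + 90)*p = (90 + p)*p = p*(90 + p))
√(R(180, t) + 326464) = √(180*(90 + 180) + 326464) = √(180*270 + 326464) = √(48600 + 326464) = √375064 = 2*√93766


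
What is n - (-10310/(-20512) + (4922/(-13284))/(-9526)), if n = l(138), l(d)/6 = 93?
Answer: 90442021301635/162228618288 ≈ 557.50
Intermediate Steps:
l(d) = 558 (l(d) = 6*93 = 558)
n = 558
n - (-10310/(-20512) + (4922/(-13284))/(-9526)) = 558 - (-10310/(-20512) + (4922/(-13284))/(-9526)) = 558 - (-10310*(-1/20512) + (4922*(-1/13284))*(-1/9526)) = 558 - (5155/10256 - 2461/6642*(-1/9526)) = 558 - (5155/10256 + 2461/63271692) = 558 - 1*81547703069/162228618288 = 558 - 81547703069/162228618288 = 90442021301635/162228618288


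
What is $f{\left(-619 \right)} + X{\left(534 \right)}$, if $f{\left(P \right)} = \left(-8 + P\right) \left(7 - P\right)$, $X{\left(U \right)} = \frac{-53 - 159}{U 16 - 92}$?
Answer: $- \frac{829356779}{2113} \approx -3.925 \cdot 10^{5}$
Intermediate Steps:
$X{\left(U \right)} = - \frac{212}{-92 + 16 U}$ ($X{\left(U \right)} = - \frac{212}{16 U - 92} = - \frac{212}{-92 + 16 U}$)
$f{\left(-619 \right)} + X{\left(534 \right)} = \left(-56 - \left(-619\right)^{2} + 15 \left(-619\right)\right) - \frac{53}{-23 + 4 \cdot 534} = \left(-56 - 383161 - 9285\right) - \frac{53}{-23 + 2136} = \left(-56 - 383161 - 9285\right) - \frac{53}{2113} = -392502 - \frac{53}{2113} = - \frac{829356779}{2113}$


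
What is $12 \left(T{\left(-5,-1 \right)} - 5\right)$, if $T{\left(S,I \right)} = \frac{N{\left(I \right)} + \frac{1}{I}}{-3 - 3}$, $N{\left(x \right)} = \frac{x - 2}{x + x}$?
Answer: $-61$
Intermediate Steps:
$N{\left(x \right)} = \frac{-2 + x}{2 x}$
$T{\left(S,I \right)} = - \frac{1}{6 I} - \frac{-2 + I}{12 I}$ ($T{\left(S,I \right)} = \frac{\frac{-2 + I}{2 I} + \frac{1}{I}}{-3 - 3} = \frac{\frac{1}{I} + \frac{-2 + I}{2 I}}{-6} = \left(\frac{1}{I} + \frac{-2 + I}{2 I}\right) \left(- \frac{1}{6}\right) = - \frac{1}{6 I} - \frac{-2 + I}{12 I}$)
$12 \left(T{\left(-5,-1 \right)} - 5\right) = 12 \left(- \frac{1}{12} - 5\right) = 12 \left(- \frac{61}{12}\right) = -61$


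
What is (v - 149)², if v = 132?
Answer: 289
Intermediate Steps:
(v - 149)² = (132 - 149)² = (-17)² = 289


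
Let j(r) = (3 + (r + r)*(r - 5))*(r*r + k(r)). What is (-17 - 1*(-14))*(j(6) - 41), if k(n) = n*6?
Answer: -3117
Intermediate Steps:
k(n) = 6*n
j(r) = (3 + 2*r*(-5 + r))*(r² + 6*r) (j(r) = (3 + (r + r)*(r - 5))*(r*r + 6*r) = (3 + (2*r)*(-5 + r))*(r² + 6*r) = (3 + 2*r*(-5 + r))*(r² + 6*r))
(-17 - 1*(-14))*(j(6) - 41) = (-17 - 1*(-14))*(6*(18 - 57*6 + 2*6² + 2*6³) - 41) = (-17 + 14)*(6*(18 - 342 + 2*36 + 2*216) - 41) = -3*(6*(18 - 342 + 72 + 432) - 41) = -3*(6*180 - 41) = -3*(1080 - 41) = -3*1039 = -3117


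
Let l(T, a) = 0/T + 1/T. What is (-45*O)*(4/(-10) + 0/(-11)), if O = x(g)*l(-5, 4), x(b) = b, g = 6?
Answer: -108/5 ≈ -21.600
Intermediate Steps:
l(T, a) = 1/T (l(T, a) = 0 + 1/T = 1/T)
O = -6/5 (O = 6/(-5) = 6*(-1/5) = -6/5 ≈ -1.2000)
(-45*O)*(4/(-10) + 0/(-11)) = (-45*(-6/5))*(4/(-10) + 0/(-11)) = 54*(4*(-1/10) + 0*(-1/11)) = 54*(-2/5 + 0) = 54*(-2/5) = -108/5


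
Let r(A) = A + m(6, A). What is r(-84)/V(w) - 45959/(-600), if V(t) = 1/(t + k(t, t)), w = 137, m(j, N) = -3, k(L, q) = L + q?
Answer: -21408241/600 ≈ -35680.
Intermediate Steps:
r(A) = -3 + A (r(A) = A - 3 = -3 + A)
V(t) = 1/(3*t) (V(t) = 1/(t + (t + t)) = 1/(t + 2*t) = 1/(3*t))
r(-84)/V(w) - 45959/(-600) = (-3 - 84)/(((⅓)/137)) - 45959/(-600) = -87/((⅓)*(1/137)) - 45959*(-1/600) = -87/1/411 + 45959/600 = -87*411 + 45959/600 = -35757 + 45959/600 = -21408241/600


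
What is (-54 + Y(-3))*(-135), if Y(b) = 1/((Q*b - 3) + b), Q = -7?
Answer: 7281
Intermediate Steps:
Y(b) = 1/(-3 - 6*b) (Y(b) = 1/((-7*b - 3) + b) = 1/((-3 - 7*b) + b) = 1/(-3 - 6*b))
(-54 + Y(-3))*(-135) = (-54 - 1/(3 + 6*(-3)))*(-135) = (-54 - 1/(3 - 18))*(-135) = (-54 - 1/(-15))*(-135) = (-54 - 1*(-1/15))*(-135) = (-54 + 1/15)*(-135) = -809/15*(-135) = 7281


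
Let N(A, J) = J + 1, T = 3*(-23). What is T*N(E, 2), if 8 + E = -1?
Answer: -207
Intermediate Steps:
T = -69
E = -9 (E = -8 - 1 = -9)
N(A, J) = 1 + J
T*N(E, 2) = -69*(1 + 2) = -69*3 = -207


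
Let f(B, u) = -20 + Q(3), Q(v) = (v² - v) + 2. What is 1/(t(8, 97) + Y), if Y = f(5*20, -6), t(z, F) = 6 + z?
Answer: ½ ≈ 0.50000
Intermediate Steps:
Q(v) = 2 + v² - v
f(B, u) = -12 (f(B, u) = -20 + (2 + 3² - 1*3) = -20 + (2 + 9 - 3) = -20 + 8 = -12)
Y = -12
1/(t(8, 97) + Y) = 1/((6 + 8) - 12) = 1/(14 - 12) = 1/2 = ½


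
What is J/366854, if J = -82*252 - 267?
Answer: -20931/366854 ≈ -0.057055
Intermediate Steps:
J = -20931 (J = -20664 - 267 = -20931)
J/366854 = -20931/366854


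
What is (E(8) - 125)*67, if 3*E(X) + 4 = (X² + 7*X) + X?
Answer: -16817/3 ≈ -5605.7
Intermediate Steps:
E(X) = -4/3 + X²/3 + 8*X/3 (E(X) = -4/3 + ((X² + 7*X) + X)/3 = -4/3 + (X² + 8*X)/3 = -4/3 + (X²/3 + 8*X/3) = -4/3 + X²/3 + 8*X/3)
(E(8) - 125)*67 = ((-4/3 + (⅓)*8² + (8/3)*8) - 125)*67 = ((-4/3 + (⅓)*64 + 64/3) - 125)*67 = ((-4/3 + 64/3 + 64/3) - 125)*67 = (124/3 - 125)*67 = -251/3*67 = -16817/3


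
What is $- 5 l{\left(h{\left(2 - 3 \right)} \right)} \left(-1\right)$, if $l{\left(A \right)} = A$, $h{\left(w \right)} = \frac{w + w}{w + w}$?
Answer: $5$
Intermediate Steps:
$h{\left(w \right)} = 1$ ($h{\left(w \right)} = \frac{2 w}{2 w} = 2 w \frac{1}{2 w} = 1$)
$- 5 l{\left(h{\left(2 - 3 \right)} \right)} \left(-1\right) = \left(-5\right) 1 \left(-1\right) = \left(-5\right) \left(-1\right) = 5$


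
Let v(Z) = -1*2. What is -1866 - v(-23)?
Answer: -1864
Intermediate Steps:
v(Z) = -2
-1866 - v(-23) = -1866 - 1*(-2) = -1866 + 2 = -1864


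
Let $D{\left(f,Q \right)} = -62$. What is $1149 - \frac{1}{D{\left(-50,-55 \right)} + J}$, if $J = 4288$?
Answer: $\frac{4855673}{4226} \approx 1149.0$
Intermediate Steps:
$1149 - \frac{1}{D{\left(-50,-55 \right)} + J} = 1149 - \frac{1}{-62 + 4288} = 1149 - \frac{1}{4226} = \frac{4855673}{4226}$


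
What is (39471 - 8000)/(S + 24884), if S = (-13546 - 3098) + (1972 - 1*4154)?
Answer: 31471/6058 ≈ 5.1949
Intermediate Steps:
S = -18826 (S = -16644 + (1972 - 4154) = -16644 - 2182 = -18826)
(39471 - 8000)/(S + 24884) = (39471 - 8000)/(-18826 + 24884) = 31471/6058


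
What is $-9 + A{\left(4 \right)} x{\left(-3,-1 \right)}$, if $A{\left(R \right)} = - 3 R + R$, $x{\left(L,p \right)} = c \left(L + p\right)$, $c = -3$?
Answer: $-105$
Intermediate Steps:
$x{\left(L,p \right)} = - 3 L - 3 p$ ($x{\left(L,p \right)} = - 3 \left(L + p\right) = - 3 L - 3 p$)
$A{\left(R \right)} = - 2 R$
$-9 + A{\left(4 \right)} x{\left(-3,-1 \right)} = -9 + \left(-2\right) 4 \left(\left(-3\right) \left(-3\right) - -3\right) = -9 - 8 \left(9 + 3\right) = -9 - 96 = -105$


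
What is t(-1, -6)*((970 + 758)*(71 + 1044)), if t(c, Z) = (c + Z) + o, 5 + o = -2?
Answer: -26974080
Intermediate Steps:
o = -7 (o = -5 - 2 = -7)
t(c, Z) = -7 + Z + c (t(c, Z) = (c + Z) - 7 = (Z + c) - 7 = -7 + Z + c)
t(-1, -6)*((970 + 758)*(71 + 1044)) = (-7 - 6 - 1)*((970 + 758)*(71 + 1044)) = -24192*1115 = -14*1926720 = -26974080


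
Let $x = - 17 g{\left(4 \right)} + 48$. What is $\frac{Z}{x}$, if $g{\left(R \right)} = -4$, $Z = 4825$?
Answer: $\frac{4825}{116} \approx 41.595$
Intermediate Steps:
$x = 116$ ($x = \left(-17\right) \left(-4\right) + 48 = 68 + 48 = 116$)
$\frac{Z}{x} = \frac{4825}{116}$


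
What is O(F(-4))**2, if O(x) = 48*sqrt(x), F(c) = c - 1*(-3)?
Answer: -2304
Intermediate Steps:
F(c) = 3 + c (F(c) = c + 3 = 3 + c)
O(F(-4))**2 = (48*sqrt(3 - 4))**2 = (48*sqrt(-1))**2 = (48*I)**2 = -2304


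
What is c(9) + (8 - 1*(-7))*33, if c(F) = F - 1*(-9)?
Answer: 513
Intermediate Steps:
c(F) = 9 + F (c(F) = F + 9 = 9 + F)
c(9) + (8 - 1*(-7))*33 = (9 + 9) + (8 - 1*(-7))*33 = 18 + (8 + 7)*33 = 18 + 15*33 = 18 + 495 = 513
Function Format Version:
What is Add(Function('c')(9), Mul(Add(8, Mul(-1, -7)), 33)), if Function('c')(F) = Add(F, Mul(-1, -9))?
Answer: 513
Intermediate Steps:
Function('c')(F) = Add(9, F) (Function('c')(F) = Add(F, 9) = Add(9, F))
Add(Function('c')(9), Mul(Add(8, Mul(-1, -7)), 33)) = Add(Add(9, 9), Mul(Add(8, Mul(-1, -7)), 33)) = Add(18, Mul(Add(8, 7), 33)) = Add(18, Mul(15, 33)) = Add(18, 495) = 513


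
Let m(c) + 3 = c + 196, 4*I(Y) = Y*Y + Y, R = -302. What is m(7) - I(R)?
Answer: -45051/2 ≈ -22526.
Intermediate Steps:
I(Y) = Y/4 + Y**2/4 (I(Y) = (Y*Y + Y)/4 = (Y**2 + Y)/4 = (Y + Y**2)/4 = Y/4 + Y**2/4)
m(c) = 193 + c (m(c) = -3 + (c + 196) = -3 + (196 + c) = 193 + c)
m(7) - I(R) = (193 + 7) - (-302)*(1 - 302)/4 = 200 - (-302)*(-301)/4 = 200 - 1*45451/2 = 200 - 45451/2 = -45051/2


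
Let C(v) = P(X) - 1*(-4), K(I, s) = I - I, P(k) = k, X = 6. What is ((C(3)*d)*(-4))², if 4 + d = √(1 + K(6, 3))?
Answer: 14400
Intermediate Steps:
K(I, s) = 0
C(v) = 10 (C(v) = 6 - 1*(-4) = 6 + 4 = 10)
d = -3 (d = -4 + √(1 + 0) = -4 + √1 = -4 + 1 = -3)
((C(3)*d)*(-4))² = ((10*(-3))*(-4))² = (-30*(-4))² = 120² = 14400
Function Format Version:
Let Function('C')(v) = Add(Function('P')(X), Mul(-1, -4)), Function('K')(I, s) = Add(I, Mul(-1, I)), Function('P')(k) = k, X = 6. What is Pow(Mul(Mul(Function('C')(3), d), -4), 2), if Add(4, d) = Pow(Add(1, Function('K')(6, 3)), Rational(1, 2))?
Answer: 14400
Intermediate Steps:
Function('K')(I, s) = 0
Function('C')(v) = 10 (Function('C')(v) = Add(6, Mul(-1, -4)) = Add(6, 4) = 10)
d = -3 (d = Add(-4, Pow(Add(1, 0), Rational(1, 2))) = Add(-4, Pow(1, Rational(1, 2))) = Add(-4, 1) = -3)
Pow(Mul(Mul(Function('C')(3), d), -4), 2) = Pow(Mul(Mul(10, -3), -4), 2) = Pow(Mul(-30, -4), 2) = Pow(120, 2) = 14400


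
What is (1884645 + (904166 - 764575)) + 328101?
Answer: 2352337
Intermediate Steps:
(1884645 + (904166 - 764575)) + 328101 = (1884645 + 139591) + 328101 = 2024236 + 328101 = 2352337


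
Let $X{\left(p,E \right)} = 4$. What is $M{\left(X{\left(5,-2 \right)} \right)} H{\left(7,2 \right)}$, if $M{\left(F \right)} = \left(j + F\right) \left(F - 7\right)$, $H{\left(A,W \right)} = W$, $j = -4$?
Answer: $0$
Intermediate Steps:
$M{\left(F \right)} = \left(-7 + F\right) \left(-4 + F\right)$ ($M{\left(F \right)} = \left(-4 + F\right) \left(F - 7\right) = \left(-4 + F\right) \left(-7 + F\right) = \left(-7 + F\right) \left(-4 + F\right)$)
$M{\left(X{\left(5,-2 \right)} \right)} H{\left(7,2 \right)} = \left(28 + 4^{2} - 44\right) 2 = \left(28 + 16 - 44\right) 2 = 0 \cdot 2 = 0$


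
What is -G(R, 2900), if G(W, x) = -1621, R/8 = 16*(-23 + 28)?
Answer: 1621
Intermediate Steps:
R = 640 (R = 8*(16*(-23 + 28)) = 8*(16*5) = 8*80 = 640)
-G(R, 2900) = -1*(-1621) = 1621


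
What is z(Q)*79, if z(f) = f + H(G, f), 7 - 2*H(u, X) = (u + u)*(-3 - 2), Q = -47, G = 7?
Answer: -1343/2 ≈ -671.50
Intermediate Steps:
H(u, X) = 7/2 + 5*u (H(u, X) = 7/2 - (u + u)*(-3 - 2)/2 = 7/2 - 2*u*(-5)/2 = 7/2 - (-5)*u = 7/2 + 5*u)
z(f) = 77/2 + f (z(f) = f + (7/2 + 5*7) = f + (7/2 + 35) = f + 77/2 = 77/2 + f)
z(Q)*79 = (77/2 - 47)*79 = -17/2*79 = -1343/2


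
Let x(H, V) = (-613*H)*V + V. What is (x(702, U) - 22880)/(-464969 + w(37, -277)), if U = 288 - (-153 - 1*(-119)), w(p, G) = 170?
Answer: 138587530/464799 ≈ 298.17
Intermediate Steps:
U = 322 (U = 288 - (-153 + 119) = 288 - 1*(-34) = 288 + 34 = 322)
x(H, V) = V - 613*H*V (x(H, V) = -613*H*V + V = V - 613*H*V)
(x(702, U) - 22880)/(-464969 + w(37, -277)) = (322*(1 - 613*702) - 22880)/(-464969 + 170) = (322*(1 - 430326) - 22880)/(-464799) = (322*(-430325) - 22880)*(-1/464799) = (-138564650 - 22880)*(-1/464799) = -138587530*(-1/464799) = 138587530/464799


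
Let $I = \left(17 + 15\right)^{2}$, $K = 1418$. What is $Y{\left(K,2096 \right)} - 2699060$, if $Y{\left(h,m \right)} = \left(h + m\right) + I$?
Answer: $-2694522$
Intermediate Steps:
$I = 1024$ ($I = 32^{2} = 1024$)
$Y{\left(h,m \right)} = 1024 + h + m$ ($Y{\left(h,m \right)} = \left(h + m\right) + 1024 = 1024 + h + m$)
$Y{\left(K,2096 \right)} - 2699060 = \left(1024 + 1418 + 2096\right) - 2699060 = 4538 - 2699060 = -2694522$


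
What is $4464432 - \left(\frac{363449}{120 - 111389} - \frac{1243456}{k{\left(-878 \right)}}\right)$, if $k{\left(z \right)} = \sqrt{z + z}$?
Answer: $\frac{496753247657}{111269} - \frac{621728 i \sqrt{439}}{439} \approx 4.4644 \cdot 10^{6} - 29673.0 i$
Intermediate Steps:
$k{\left(z \right)} = \sqrt{2} \sqrt{z}$ ($k{\left(z \right)} = \sqrt{2 z} = \sqrt{2} \sqrt{z}$)
$4464432 - \left(\frac{363449}{120 - 111389} - \frac{1243456}{k{\left(-878 \right)}}\right) = 4464432 - \left(\frac{363449}{120 - 111389} - \frac{1243456}{\sqrt{2} \sqrt{-878}}\right) = 4464432 - \left(\frac{363449}{120 - 111389} - \frac{1243456}{\sqrt{2} i \sqrt{878}}\right) = 4464432 - \left(\frac{363449}{-111269} - \frac{1243456}{2 i \sqrt{439}}\right) = 4464432 - \left(363449 \left(- \frac{1}{111269}\right) - 1243456 \left(- \frac{i \sqrt{439}}{878}\right)\right) = 4464432 - \left(- \frac{363449}{111269} + \frac{621728 i \sqrt{439}}{439}\right) = 4464432 + \left(\frac{363449}{111269} - \frac{621728 i \sqrt{439}}{439}\right) = \frac{496753247657}{111269} - \frac{621728 i \sqrt{439}}{439}$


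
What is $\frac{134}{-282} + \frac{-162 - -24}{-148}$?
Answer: $\frac{4771}{10434} \approx 0.45726$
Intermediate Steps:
$\frac{134}{-282} + \frac{-162 - -24}{-148} = 134 \left(- \frac{1}{282}\right) + \left(-162 + 24\right) \left(- \frac{1}{148}\right) = - \frac{67}{141} - - \frac{69}{74} = - \frac{67}{141} + \frac{69}{74} = \frac{4771}{10434}$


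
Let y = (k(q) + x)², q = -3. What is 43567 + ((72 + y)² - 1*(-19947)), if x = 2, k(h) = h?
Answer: 68843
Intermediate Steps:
y = 1 (y = (-3 + 2)² = (-1)² = 1)
43567 + ((72 + y)² - 1*(-19947)) = 43567 + ((72 + 1)² - 1*(-19947)) = 43567 + (73² + 19947) = 43567 + (5329 + 19947) = 43567 + 25276 = 68843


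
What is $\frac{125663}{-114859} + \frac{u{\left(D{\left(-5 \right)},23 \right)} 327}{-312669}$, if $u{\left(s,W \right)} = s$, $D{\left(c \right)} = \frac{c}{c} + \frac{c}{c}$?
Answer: $- \frac{13122014111}{11970949557} \approx -1.0962$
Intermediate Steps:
$D{\left(c \right)} = 2$ ($D{\left(c \right)} = 1 + 1 = 2$)
$\frac{125663}{-114859} + \frac{u{\left(D{\left(-5 \right)},23 \right)} 327}{-312669} = \frac{125663}{-114859} + \frac{2 \cdot 327}{-312669} = 125663 \left(- \frac{1}{114859}\right) + 654 \left(- \frac{1}{312669}\right) = - \frac{125663}{114859} - \frac{218}{104223} = - \frac{13122014111}{11970949557}$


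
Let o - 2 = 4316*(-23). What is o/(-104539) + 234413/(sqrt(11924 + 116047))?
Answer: 99266/104539 + 234413*sqrt(14219)/42657 ≈ 656.23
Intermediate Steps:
o = -99266 (o = 2 + 4316*(-23) = 2 - 99268 = -99266)
o/(-104539) + 234413/(sqrt(11924 + 116047)) = -99266/(-104539) + 234413/(sqrt(11924 + 116047)) = -99266*(-1/104539) + 234413/(sqrt(127971)) = 99266/104539 + 234413/((3*sqrt(14219))) = 99266/104539 + 234413*(sqrt(14219)/42657) = 99266/104539 + 234413*sqrt(14219)/42657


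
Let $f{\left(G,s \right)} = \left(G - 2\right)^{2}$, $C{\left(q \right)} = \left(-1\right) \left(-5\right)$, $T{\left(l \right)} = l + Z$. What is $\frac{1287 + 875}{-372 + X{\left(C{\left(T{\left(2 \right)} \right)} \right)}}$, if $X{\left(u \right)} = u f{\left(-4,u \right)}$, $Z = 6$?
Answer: $- \frac{1081}{96} \approx -11.26$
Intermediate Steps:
$T{\left(l \right)} = 6 + l$ ($T{\left(l \right)} = l + 6 = 6 + l$)
$C{\left(q \right)} = 5$
$f{\left(G,s \right)} = \left(-2 + G\right)^{2}$
$X{\left(u \right)} = 36 u$ ($X{\left(u \right)} = u \left(-2 - 4\right)^{2} = u \left(-6\right)^{2} = u 36 = 36 u$)
$\frac{1287 + 875}{-372 + X{\left(C{\left(T{\left(2 \right)} \right)} \right)}} = \frac{1287 + 875}{-372 + 36 \cdot 5} = \frac{2162}{-372 + 180} = \frac{2162}{-192} = 2162 \left(- \frac{1}{192}\right) = - \frac{1081}{96}$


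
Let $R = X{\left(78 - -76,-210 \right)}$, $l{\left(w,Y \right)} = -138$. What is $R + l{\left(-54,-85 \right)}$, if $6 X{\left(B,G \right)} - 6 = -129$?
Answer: $- \frac{317}{2} \approx -158.5$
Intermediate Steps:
$X{\left(B,G \right)} = - \frac{41}{2}$ ($X{\left(B,G \right)} = 1 + \frac{1}{6} \left(-129\right) = 1 - \frac{43}{2} = - \frac{41}{2}$)
$R = - \frac{41}{2} \approx -20.5$
$R + l{\left(-54,-85 \right)} = - \frac{41}{2} - 138 = - \frac{317}{2}$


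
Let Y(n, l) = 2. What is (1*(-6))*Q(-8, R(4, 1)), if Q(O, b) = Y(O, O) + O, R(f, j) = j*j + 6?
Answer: 36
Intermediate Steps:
R(f, j) = 6 + j² (R(f, j) = j² + 6 = 6 + j²)
Q(O, b) = 2 + O
(1*(-6))*Q(-8, R(4, 1)) = (1*(-6))*(2 - 8) = -6*(-6) = 36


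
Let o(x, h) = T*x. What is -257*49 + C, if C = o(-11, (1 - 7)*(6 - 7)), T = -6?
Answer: -12527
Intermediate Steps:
o(x, h) = -6*x
C = 66 (C = -6*(-11) = 66)
-257*49 + C = -257*49 + 66 = -12593 + 66 = -12527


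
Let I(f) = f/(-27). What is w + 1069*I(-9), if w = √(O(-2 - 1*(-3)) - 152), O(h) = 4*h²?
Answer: 1069/3 + 2*I*√37 ≈ 356.33 + 12.166*I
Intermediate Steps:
I(f) = -f/27 (I(f) = f*(-1/27) = -f/27)
w = 2*I*√37 (w = √(4*(-2 - 1*(-3))² - 152) = √(4*(-2 + 3)² - 152) = √(4*1² - 152) = √(4*1 - 152) = √(4 - 152) = √(-148) = 2*I*√37 ≈ 12.166*I)
w + 1069*I(-9) = 2*I*√37 + 1069*(-1/27*(-9)) = 2*I*√37 + 1069*(⅓) = 2*I*√37 + 1069/3 = 1069/3 + 2*I*√37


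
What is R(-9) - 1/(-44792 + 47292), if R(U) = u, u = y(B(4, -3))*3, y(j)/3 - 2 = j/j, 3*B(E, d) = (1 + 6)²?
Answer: 67499/2500 ≈ 27.000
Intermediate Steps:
B(E, d) = 49/3 (B(E, d) = (1 + 6)²/3 = (⅓)*7² = (⅓)*49 = 49/3)
y(j) = 9 (y(j) = 6 + 3*(j/j) = 6 + 3*1 = 6 + 3 = 9)
u = 27 (u = 9*3 = 27)
R(U) = 27
R(-9) - 1/(-44792 + 47292) = 27 - 1/(-44792 + 47292) = 27 - 1/2500 = 67499/2500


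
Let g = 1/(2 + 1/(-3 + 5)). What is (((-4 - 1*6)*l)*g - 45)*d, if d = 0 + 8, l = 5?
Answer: -520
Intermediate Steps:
d = 8
g = ⅖ (g = 1/(2 + 1/2) = 1/(2 + ½) = 1/(5/2) = ⅖ ≈ 0.40000)
(((-4 - 1*6)*l)*g - 45)*d = (((-4 - 1*6)*5)*(⅖) - 45)*8 = (((-4 - 6)*5)*(⅖) - 45)*8 = (-10*5*(⅖) - 45)*8 = (-50*⅖ - 45)*8 = (-20 - 45)*8 = -65*8 = -520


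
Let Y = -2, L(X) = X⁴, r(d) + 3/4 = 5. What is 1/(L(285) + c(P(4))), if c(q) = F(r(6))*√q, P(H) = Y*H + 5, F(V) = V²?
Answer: 562986720000/3714305237066700083521 - 4624*I*√3/11142915711200100250563 ≈ 1.5157e-10 - 7.1875e-19*I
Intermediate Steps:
r(d) = 17/4 (r(d) = -¾ + 5 = 17/4)
P(H) = 5 - 2*H (P(H) = -2*H + 5 = 5 - 2*H)
c(q) = 289*√q/16 (c(q) = (17/4)²*√q = 289*√q/16)
1/(L(285) + c(P(4))) = 1/(285⁴ + 289*√(5 - 2*4)/16) = 1/(6597500625 + 289*√(5 - 8)/16) = 1/(6597500625 + 289*√(-3)/16) = 1/(6597500625 + 289*(I*√3)/16) = 1/(6597500625 + 289*I*√3/16)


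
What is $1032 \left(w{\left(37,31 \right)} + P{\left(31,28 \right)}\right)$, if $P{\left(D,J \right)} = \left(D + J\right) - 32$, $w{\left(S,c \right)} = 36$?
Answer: $65016$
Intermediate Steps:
$P{\left(D,J \right)} = -32 + D + J$ ($P{\left(D,J \right)} = \left(D + J\right) - 32 = -32 + D + J$)
$1032 \left(w{\left(37,31 \right)} + P{\left(31,28 \right)}\right) = 1032 \left(36 + \left(-32 + 31 + 28\right)\right) = 1032 \left(36 + 27\right) = 1032 \cdot 63 = 65016$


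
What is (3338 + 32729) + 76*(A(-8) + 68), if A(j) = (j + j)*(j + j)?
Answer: 60691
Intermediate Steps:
A(j) = 4*j² (A(j) = (2*j)*(2*j) = 4*j²)
(3338 + 32729) + 76*(A(-8) + 68) = (3338 + 32729) + 76*(4*(-8)² + 68) = 36067 + 76*(4*64 + 68) = 36067 + 76*(256 + 68) = 36067 + 76*324 = 36067 + 24624 = 60691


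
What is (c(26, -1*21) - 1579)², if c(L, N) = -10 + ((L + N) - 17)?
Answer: 2563201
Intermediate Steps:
c(L, N) = -27 + L + N (c(L, N) = -10 + (-17 + L + N) = -27 + L + N)
(c(26, -1*21) - 1579)² = ((-27 + 26 - 1*21) - 1579)² = ((-27 + 26 - 21) - 1579)² = (-22 - 1579)² = (-1601)² = 2563201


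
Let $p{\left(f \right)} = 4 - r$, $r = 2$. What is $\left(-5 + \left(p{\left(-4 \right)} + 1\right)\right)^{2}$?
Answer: $4$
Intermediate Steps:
$p{\left(f \right)} = 2$ ($p{\left(f \right)} = 4 - 2 = 2$)
$\left(-5 + \left(p{\left(-4 \right)} + 1\right)\right)^{2} = \left(-5 + \left(2 + 1\right)\right)^{2} = \left(-5 + 3\right)^{2} = \left(-2\right)^{2} = 4$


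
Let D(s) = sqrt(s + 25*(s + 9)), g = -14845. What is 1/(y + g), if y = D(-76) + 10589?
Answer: -4256/18115287 - I*sqrt(1751)/18115287 ≈ -0.00023494 - 2.3099e-6*I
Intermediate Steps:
D(s) = sqrt(225 + 26*s) (D(s) = sqrt(s + 25*(9 + s)) = sqrt(s + (225 + 25*s)) = sqrt(225 + 26*s))
y = 10589 + I*sqrt(1751) (y = sqrt(225 + 26*(-76)) + 10589 = sqrt(225 - 1976) + 10589 = sqrt(-1751) + 10589 = I*sqrt(1751) + 10589 = 10589 + I*sqrt(1751) ≈ 10589.0 + 41.845*I)
1/(y + g) = 1/((10589 + I*sqrt(1751)) - 14845) = 1/(-4256 + I*sqrt(1751))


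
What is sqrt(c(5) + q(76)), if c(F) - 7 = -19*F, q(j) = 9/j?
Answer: I*sqrt(126901)/38 ≈ 9.3745*I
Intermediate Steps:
c(F) = 7 - 19*F
sqrt(c(5) + q(76)) = sqrt((7 - 19*5) + 9/76) = sqrt((7 - 95) + 9*(1/76)) = sqrt(-88 + 9/76) = sqrt(-6679/76) = I*sqrt(126901)/38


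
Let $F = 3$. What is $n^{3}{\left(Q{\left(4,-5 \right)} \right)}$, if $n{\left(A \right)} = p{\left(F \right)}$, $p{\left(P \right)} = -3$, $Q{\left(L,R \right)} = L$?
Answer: $-27$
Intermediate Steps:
$n{\left(A \right)} = -3$
$n^{3}{\left(Q{\left(4,-5 \right)} \right)} = \left(-3\right)^{3} = -27$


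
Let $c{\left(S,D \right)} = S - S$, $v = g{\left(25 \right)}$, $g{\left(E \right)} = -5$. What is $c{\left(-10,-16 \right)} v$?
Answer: $0$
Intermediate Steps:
$v = -5$
$c{\left(S,D \right)} = 0$
$c{\left(-10,-16 \right)} v = 0 \left(-5\right) = 0$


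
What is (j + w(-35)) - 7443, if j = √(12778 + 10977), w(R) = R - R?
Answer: -7443 + √23755 ≈ -7288.9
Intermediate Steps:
w(R) = 0
j = √23755 ≈ 154.13
(j + w(-35)) - 7443 = (√23755 + 0) - 7443 = √23755 - 7443 = -7443 + √23755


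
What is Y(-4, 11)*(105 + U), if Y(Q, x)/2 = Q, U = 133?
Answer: -1904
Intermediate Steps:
Y(Q, x) = 2*Q
Y(-4, 11)*(105 + U) = (2*(-4))*(105 + 133) = -8*238 = -1904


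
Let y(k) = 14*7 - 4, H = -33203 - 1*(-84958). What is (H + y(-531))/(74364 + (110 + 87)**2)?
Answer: 51849/113173 ≈ 0.45814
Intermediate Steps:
H = 51755 (H = -33203 + 84958 = 51755)
y(k) = 94 (y(k) = 98 - 4 = 94)
(H + y(-531))/(74364 + (110 + 87)**2) = (51755 + 94)/(74364 + (110 + 87)**2) = 51849/(74364 + 197**2) = 51849/(74364 + 38809) = 51849/113173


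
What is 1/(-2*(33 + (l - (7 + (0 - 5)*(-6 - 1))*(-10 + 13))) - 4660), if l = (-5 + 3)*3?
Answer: -1/4462 ≈ -0.00022411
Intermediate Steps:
l = -6 (l = -2*3 = -6)
1/(-2*(33 + (l - (7 + (0 - 5)*(-6 - 1))*(-10 + 13))) - 4660) = 1/(-2*(33 + (-6 - (7 + (0 - 5)*(-6 - 1))*(-10 + 13))) - 4660) = 1/(-2*(33 + (-6 - (7 - 5*(-7))*3)) - 4660) = 1/(-2*(33 + (-6 - (7 + 35)*3)) - 4660) = 1/(-2*(33 + (-6 - 42*3)) - 4660) = 1/(-2*(33 + (-6 - 1*126)) - 4660) = 1/(-2*(33 + (-6 - 126)) - 4660) = 1/(-2*(33 - 132) - 4660) = 1/(-2*(-99) - 4660) = 1/(198 - 4660) = 1/(-4462) = -1/4462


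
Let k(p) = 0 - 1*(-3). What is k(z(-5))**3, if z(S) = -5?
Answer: 27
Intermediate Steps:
k(p) = 3 (k(p) = 0 + 3 = 3)
k(z(-5))**3 = 3**3 = 27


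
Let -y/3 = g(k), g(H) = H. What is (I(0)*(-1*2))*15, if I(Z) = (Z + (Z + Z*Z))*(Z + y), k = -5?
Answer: 0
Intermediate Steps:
y = 15 (y = -3*(-5) = 15)
I(Z) = (15 + Z)*(Z² + 2*Z) (I(Z) = (Z + (Z + Z*Z))*(Z + 15) = (Z + (Z + Z²))*(15 + Z) = (Z² + 2*Z)*(15 + Z) = (15 + Z)*(Z² + 2*Z))
(I(0)*(-1*2))*15 = ((0*(30 + 0² + 17*0))*(-1*2))*15 = ((0*(30 + 0 + 0))*(-2))*15 = ((0*30)*(-2))*15 = (0*(-2))*15 = 0*15 = 0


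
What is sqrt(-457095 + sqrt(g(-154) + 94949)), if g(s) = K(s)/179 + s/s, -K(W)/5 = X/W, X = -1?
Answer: sqrt(-347339339705820 + 27566*sqrt(72151019464370))/27566 ≈ 675.86*I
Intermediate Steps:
K(W) = 5/W (K(W) = -(-5)/W = 5/W)
g(s) = 1 + 5/(179*s) (g(s) = (5/s)/179 + s/s = (5/s)*(1/179) + 1 = 5/(179*s) + 1 = 1 + 5/(179*s))
sqrt(-457095 + sqrt(g(-154) + 94949)) = sqrt(-457095 + sqrt((5/179 - 154)/(-154) + 94949)) = sqrt(-457095 + sqrt(-1/154*(-27561/179) + 94949)) = sqrt(-457095 + sqrt(27561/27566 + 94949)) = sqrt(-457095 + sqrt(2617391695/27566)) = sqrt(-457095 + sqrt(72151019464370)/27566)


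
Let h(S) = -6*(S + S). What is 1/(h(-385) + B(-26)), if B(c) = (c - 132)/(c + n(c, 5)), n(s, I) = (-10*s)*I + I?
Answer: 1279/5908822 ≈ 0.00021646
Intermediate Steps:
h(S) = -12*S
n(s, I) = I - 10*I*s (n(s, I) = -10*I*s + I = I - 10*I*s)
B(c) = (-132 + c)/(5 - 49*c) (B(c) = (c - 132)/(c + 5*(1 - 10*c)) = (-132 + c)/(c + (5 - 50*c)) = (-132 + c)/(5 - 49*c))
1/(h(-385) + B(-26)) = 1/(-12*(-385) + (-132 - 26)/(5 - 49*(-26))) = 1/(4620 - 158/(5 + 1274)) = 1/(4620 - 158/1279) = 1/(5908822/1279) = 1279/5908822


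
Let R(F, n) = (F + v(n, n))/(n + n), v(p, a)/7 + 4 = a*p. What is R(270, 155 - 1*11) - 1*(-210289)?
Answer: 30354313/144 ≈ 2.1079e+5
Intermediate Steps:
v(p, a) = -28 + 7*a*p (v(p, a) = -28 + 7*(a*p) = -28 + 7*a*p)
R(F, n) = (-28 + F + 7*n²)/(2*n) (R(F, n) = (F + (-28 + 7*n*n))/(n + n) = (F + (-28 + 7*n²))/((2*n)) = (-28 + F + 7*n²)*(1/(2*n)) = (-28 + F + 7*n²)/(2*n))
R(270, 155 - 1*11) - 1*(-210289) = (-28 + 270 + 7*(155 - 1*11)²)/(2*(155 - 1*11)) - 1*(-210289) = (-28 + 270 + 7*(155 - 11)²)/(2*(155 - 11)) + 210289 = (½)*(-28 + 270 + 7*144²)/144 + 210289 = (½)*(1/144)*(-28 + 270 + 7*20736) + 210289 = (½)*(1/144)*(-28 + 270 + 145152) + 210289 = (½)*(1/144)*145394 + 210289 = 72697/144 + 210289 = 30354313/144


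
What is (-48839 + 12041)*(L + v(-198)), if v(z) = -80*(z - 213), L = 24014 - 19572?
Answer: -1373374956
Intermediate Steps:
L = 4442
v(z) = 17040 - 80*z (v(z) = -80*(-213 + z) = 17040 - 80*z)
(-48839 + 12041)*(L + v(-198)) = (-48839 + 12041)*(4442 + (17040 - 80*(-198))) = -36798*(4442 + (17040 + 15840)) = -36798*(4442 + 32880) = -36798*37322 = -1373374956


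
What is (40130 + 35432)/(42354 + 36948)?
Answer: 37781/39651 ≈ 0.95284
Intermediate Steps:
(40130 + 35432)/(42354 + 36948) = 75562/79302 = 75562*(1/79302) = 37781/39651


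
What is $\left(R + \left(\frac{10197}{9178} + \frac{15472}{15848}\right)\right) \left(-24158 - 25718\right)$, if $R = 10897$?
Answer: $- \frac{4941789937779990}{9090809} \approx -5.436 \cdot 10^{8}$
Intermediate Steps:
$\left(R + \left(\frac{10197}{9178} + \frac{15472}{15848}\right)\right) \left(-24158 - 25718\right) = \left(10897 + \left(\frac{10197}{9178} + \frac{15472}{15848}\right)\right) \left(-24158 - 25718\right) = \left(10897 + \left(10197 \cdot \frac{1}{9178} + 15472 \cdot \frac{1}{15848}\right)\right) \left(-49876\right) = \left(10897 + \left(\frac{10197}{9178} + \frac{1934}{1981}\right)\right) \left(-49876\right) = \left(10897 + \frac{37950509}{18181618}\right) \left(-49876\right) = \frac{198163041855}{18181618} \left(-49876\right) = - \frac{4941789937779990}{9090809}$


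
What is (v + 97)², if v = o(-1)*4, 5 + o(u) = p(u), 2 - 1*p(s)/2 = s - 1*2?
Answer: 13689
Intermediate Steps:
p(s) = 8 - 2*s (p(s) = 4 - 2*(s - 1*2) = 4 - 2*(s - 2) = 4 - 2*(-2 + s) = 4 + (4 - 2*s) = 8 - 2*s)
o(u) = 3 - 2*u (o(u) = -5 + (8 - 2*u) = 3 - 2*u)
v = 20 (v = (3 - 2*(-1))*4 = (3 + 2)*4 = 5*4 = 20)
(v + 97)² = (20 + 97)² = 117² = 13689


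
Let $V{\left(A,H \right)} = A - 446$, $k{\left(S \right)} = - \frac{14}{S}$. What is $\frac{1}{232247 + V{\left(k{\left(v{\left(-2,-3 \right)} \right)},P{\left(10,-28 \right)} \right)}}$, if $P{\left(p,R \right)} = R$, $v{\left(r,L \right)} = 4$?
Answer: $\frac{2}{463595} \approx 4.3141 \cdot 10^{-6}$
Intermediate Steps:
$V{\left(A,H \right)} = -446 + A$
$\frac{1}{232247 + V{\left(k{\left(v{\left(-2,-3 \right)} \right)},P{\left(10,-28 \right)} \right)}} = \frac{1}{232247 - \left(446 + \frac{14}{4}\right)} = \frac{1}{232247 - \frac{899}{2}} = \frac{1}{\frac{463595}{2}} = \frac{2}{463595}$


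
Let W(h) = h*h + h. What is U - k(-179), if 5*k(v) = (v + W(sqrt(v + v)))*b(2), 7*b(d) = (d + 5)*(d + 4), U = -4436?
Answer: -18958/5 - 6*I*sqrt(358)/5 ≈ -3791.6 - 22.705*I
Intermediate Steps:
b(d) = (4 + d)*(5 + d)/7 (b(d) = ((d + 5)*(d + 4))/7 = ((5 + d)*(4 + d))/7 = ((4 + d)*(5 + d))/7 = (4 + d)*(5 + d)/7)
W(h) = h + h**2 (W(h) = h**2 + h = h + h**2)
k(v) = 6*v/5 + 6*sqrt(2)*sqrt(v)*(1 + sqrt(2)*sqrt(v))/5 (k(v) = ((v + sqrt(v + v)*(1 + sqrt(v + v)))*(20/7 + (1/7)*2**2 + (9/7)*2))/5 = ((v + sqrt(2*v)*(1 + sqrt(2*v)))*(20/7 + (1/7)*4 + 18/7))/5 = ((v + (sqrt(2)*sqrt(v))*(1 + sqrt(2)*sqrt(v)))*(20/7 + 4/7 + 18/7))/5 = ((v + sqrt(2)*sqrt(v)*(1 + sqrt(2)*sqrt(v)))*6)/5 = (6*v + 6*sqrt(2)*sqrt(v)*(1 + sqrt(2)*sqrt(v)))/5 = 6*v/5 + 6*sqrt(2)*sqrt(v)*(1 + sqrt(2)*sqrt(v))/5)
U - k(-179) = -4436 - ((18/5)*(-179) + 6*sqrt(2)*sqrt(-179)/5) = -4436 - (-3222/5 + 6*sqrt(2)*(I*sqrt(179))/5) = -4436 - (-3222/5 + 6*I*sqrt(358)/5) = -4436 + (3222/5 - 6*I*sqrt(358)/5) = -18958/5 - 6*I*sqrt(358)/5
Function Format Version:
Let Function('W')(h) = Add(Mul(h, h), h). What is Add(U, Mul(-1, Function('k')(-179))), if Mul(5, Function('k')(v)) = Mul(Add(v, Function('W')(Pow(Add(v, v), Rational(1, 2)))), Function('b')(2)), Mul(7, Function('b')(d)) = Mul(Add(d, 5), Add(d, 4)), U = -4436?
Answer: Add(Rational(-18958, 5), Mul(Rational(-6, 5), I, Pow(358, Rational(1, 2)))) ≈ Add(-3791.6, Mul(-22.705, I))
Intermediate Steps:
Function('b')(d) = Mul(Rational(1, 7), Add(4, d), Add(5, d)) (Function('b')(d) = Mul(Rational(1, 7), Mul(Add(d, 5), Add(d, 4))) = Mul(Rational(1, 7), Mul(Add(5, d), Add(4, d))) = Mul(Rational(1, 7), Mul(Add(4, d), Add(5, d))) = Mul(Rational(1, 7), Add(4, d), Add(5, d)))
Function('W')(h) = Add(h, Pow(h, 2)) (Function('W')(h) = Add(Pow(h, 2), h) = Add(h, Pow(h, 2)))
Function('k')(v) = Add(Mul(Rational(6, 5), v), Mul(Rational(6, 5), Pow(2, Rational(1, 2)), Pow(v, Rational(1, 2)), Add(1, Mul(Pow(2, Rational(1, 2)), Pow(v, Rational(1, 2)))))) (Function('k')(v) = Mul(Rational(1, 5), Mul(Add(v, Mul(Pow(Add(v, v), Rational(1, 2)), Add(1, Pow(Add(v, v), Rational(1, 2))))), Add(Rational(20, 7), Mul(Rational(1, 7), Pow(2, 2)), Mul(Rational(9, 7), 2)))) = Mul(Rational(1, 5), Mul(Add(v, Mul(Pow(Mul(2, v), Rational(1, 2)), Add(1, Pow(Mul(2, v), Rational(1, 2))))), Add(Rational(20, 7), Mul(Rational(1, 7), 4), Rational(18, 7)))) = Mul(Rational(1, 5), Mul(Add(v, Mul(Mul(Pow(2, Rational(1, 2)), Pow(v, Rational(1, 2))), Add(1, Mul(Pow(2, Rational(1, 2)), Pow(v, Rational(1, 2)))))), Add(Rational(20, 7), Rational(4, 7), Rational(18, 7)))) = Mul(Rational(1, 5), Mul(Add(v, Mul(Pow(2, Rational(1, 2)), Pow(v, Rational(1, 2)), Add(1, Mul(Pow(2, Rational(1, 2)), Pow(v, Rational(1, 2)))))), 6)) = Mul(Rational(1, 5), Add(Mul(6, v), Mul(6, Pow(2, Rational(1, 2)), Pow(v, Rational(1, 2)), Add(1, Mul(Pow(2, Rational(1, 2)), Pow(v, Rational(1, 2))))))) = Add(Mul(Rational(6, 5), v), Mul(Rational(6, 5), Pow(2, Rational(1, 2)), Pow(v, Rational(1, 2)), Add(1, Mul(Pow(2, Rational(1, 2)), Pow(v, Rational(1, 2)))))))
Add(U, Mul(-1, Function('k')(-179))) = Add(-4436, Mul(-1, Add(Mul(Rational(18, 5), -179), Mul(Rational(6, 5), Pow(2, Rational(1, 2)), Pow(-179, Rational(1, 2)))))) = Add(-4436, Mul(-1, Add(Rational(-3222, 5), Mul(Rational(6, 5), Pow(2, Rational(1, 2)), Mul(I, Pow(179, Rational(1, 2))))))) = Add(-4436, Mul(-1, Add(Rational(-3222, 5), Mul(Rational(6, 5), I, Pow(358, Rational(1, 2)))))) = Add(-4436, Add(Rational(3222, 5), Mul(Rational(-6, 5), I, Pow(358, Rational(1, 2))))) = Add(Rational(-18958, 5), Mul(Rational(-6, 5), I, Pow(358, Rational(1, 2))))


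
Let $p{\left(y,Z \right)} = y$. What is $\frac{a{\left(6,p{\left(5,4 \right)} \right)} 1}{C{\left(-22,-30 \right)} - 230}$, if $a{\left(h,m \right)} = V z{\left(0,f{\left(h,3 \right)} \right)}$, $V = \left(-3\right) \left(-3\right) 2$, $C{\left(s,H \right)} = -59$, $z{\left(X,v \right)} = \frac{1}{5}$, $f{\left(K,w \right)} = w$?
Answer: $- \frac{18}{1445} \approx -0.012457$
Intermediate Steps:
$z{\left(X,v \right)} = \frac{1}{5}$
$V = 18$ ($V = 9 \cdot 2 = 18$)
$a{\left(h,m \right)} = \frac{18}{5}$ ($a{\left(h,m \right)} = 18 \cdot \frac{1}{5} = \frac{18}{5}$)
$\frac{a{\left(6,p{\left(5,4 \right)} \right)} 1}{C{\left(-22,-30 \right)} - 230} = \frac{\frac{18}{5} \cdot 1}{-59 - 230} = \frac{1}{-289} \cdot \frac{18}{5} = \left(- \frac{1}{289}\right) \frac{18}{5} = - \frac{18}{1445}$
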